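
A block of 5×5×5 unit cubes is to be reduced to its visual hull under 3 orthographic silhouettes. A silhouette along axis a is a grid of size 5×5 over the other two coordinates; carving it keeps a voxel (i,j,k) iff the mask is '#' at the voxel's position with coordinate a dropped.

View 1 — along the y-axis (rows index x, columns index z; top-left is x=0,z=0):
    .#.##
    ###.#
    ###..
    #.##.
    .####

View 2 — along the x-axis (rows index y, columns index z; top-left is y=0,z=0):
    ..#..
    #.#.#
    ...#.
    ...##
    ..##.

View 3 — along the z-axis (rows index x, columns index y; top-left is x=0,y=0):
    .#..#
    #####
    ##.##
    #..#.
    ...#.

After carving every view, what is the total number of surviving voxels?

|visual hull| = 16

start: 5×5×5 = 125 voxels
carve view 1 (along y, XZ-mask fill 17/25): 85 voxels remain
carve view 2 (along x, YZ-mask fill 9/25): 30 voxels remain
carve view 3 (along z, XY-mask fill 14/25): 16 voxels remain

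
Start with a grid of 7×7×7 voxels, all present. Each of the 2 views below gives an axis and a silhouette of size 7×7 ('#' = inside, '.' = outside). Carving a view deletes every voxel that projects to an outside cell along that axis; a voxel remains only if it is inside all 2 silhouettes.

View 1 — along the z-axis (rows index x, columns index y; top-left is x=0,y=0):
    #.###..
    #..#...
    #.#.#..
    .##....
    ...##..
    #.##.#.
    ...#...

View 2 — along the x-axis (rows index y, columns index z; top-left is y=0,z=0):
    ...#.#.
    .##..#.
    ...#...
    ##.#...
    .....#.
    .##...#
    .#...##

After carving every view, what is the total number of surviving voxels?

remaining voxels: 36

full grid |V| = 343
  1. axis=2 (XY plane), |mask|=18  ⇒  voxels=126
  2. axis=0 (YZ plane), |mask|=16  ⇒  voxels=36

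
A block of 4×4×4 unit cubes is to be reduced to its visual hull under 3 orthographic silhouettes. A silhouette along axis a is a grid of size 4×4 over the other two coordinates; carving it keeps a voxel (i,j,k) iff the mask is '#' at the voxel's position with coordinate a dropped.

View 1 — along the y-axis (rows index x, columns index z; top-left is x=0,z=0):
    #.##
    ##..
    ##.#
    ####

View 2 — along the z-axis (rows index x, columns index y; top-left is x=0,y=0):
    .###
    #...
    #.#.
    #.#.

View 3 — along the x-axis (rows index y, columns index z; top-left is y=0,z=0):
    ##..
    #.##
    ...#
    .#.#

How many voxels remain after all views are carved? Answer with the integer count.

full grid |V| = 64
  1. axis=1 (XZ plane), |mask|=12  ⇒  voxels=48
  2. axis=2 (XY plane), |mask|=8  ⇒  voxels=25
  3. axis=0 (YZ plane), |mask|=8  ⇒  voxels=13

|visual hull| = 13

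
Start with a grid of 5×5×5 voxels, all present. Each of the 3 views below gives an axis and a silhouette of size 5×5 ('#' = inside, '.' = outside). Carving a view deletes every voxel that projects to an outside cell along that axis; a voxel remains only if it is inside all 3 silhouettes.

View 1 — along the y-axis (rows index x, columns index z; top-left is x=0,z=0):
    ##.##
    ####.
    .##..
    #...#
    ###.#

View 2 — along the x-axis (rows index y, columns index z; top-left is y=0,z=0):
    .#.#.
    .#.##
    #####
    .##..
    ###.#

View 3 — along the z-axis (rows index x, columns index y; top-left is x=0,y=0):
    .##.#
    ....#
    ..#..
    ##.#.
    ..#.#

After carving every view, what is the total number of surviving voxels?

before carving: 125 voxels (5×5×5)
V1 y: intersect with XZ mask (16 set) -- 80 left
V2 x: intersect with YZ mask (16 set) -- 52 left
V3 z: intersect with XY mask (10 set) -- 24 left

|visual hull| = 24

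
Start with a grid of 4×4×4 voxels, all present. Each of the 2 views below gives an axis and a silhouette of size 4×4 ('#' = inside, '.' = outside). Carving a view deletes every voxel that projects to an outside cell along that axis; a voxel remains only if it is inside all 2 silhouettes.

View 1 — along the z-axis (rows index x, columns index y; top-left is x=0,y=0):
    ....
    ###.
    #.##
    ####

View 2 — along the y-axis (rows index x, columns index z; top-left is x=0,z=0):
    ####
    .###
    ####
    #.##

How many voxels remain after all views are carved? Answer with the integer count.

start: 4×4×4 = 64 voxels
[1] z-view keeps 10 columns → grid now 40
[2] y-view keeps 14 columns → grid now 33

remaining voxels: 33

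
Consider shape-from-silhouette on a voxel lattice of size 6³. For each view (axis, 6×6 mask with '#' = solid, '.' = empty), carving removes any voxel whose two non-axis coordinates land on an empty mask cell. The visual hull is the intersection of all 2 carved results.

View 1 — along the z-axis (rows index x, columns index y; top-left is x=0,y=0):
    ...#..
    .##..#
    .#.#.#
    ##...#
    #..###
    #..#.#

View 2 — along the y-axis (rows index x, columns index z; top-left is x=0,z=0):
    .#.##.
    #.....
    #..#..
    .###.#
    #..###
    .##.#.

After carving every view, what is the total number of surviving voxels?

voxel count = 49

start: 6×6×6 = 216 voxels
carve view 1 (along z, XY-mask fill 17/36): 102 voxels remain
carve view 2 (along y, XZ-mask fill 17/36): 49 voxels remain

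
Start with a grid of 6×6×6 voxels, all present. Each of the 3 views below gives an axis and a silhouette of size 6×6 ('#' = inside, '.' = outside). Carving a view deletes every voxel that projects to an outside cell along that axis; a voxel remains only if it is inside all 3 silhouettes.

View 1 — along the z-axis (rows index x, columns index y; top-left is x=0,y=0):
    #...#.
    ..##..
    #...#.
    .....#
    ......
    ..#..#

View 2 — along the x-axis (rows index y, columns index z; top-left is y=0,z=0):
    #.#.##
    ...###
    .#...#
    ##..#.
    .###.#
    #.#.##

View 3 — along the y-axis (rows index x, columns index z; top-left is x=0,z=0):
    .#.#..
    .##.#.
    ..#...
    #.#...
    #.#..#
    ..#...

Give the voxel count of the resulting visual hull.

10 voxels

full grid |V| = 216
step 1: project along z, AND mask (9/36) → |grid| = 54
step 2: project along x, AND mask (20/36) → |grid| = 31
step 3: project along y, AND mask (12/36) → |grid| = 10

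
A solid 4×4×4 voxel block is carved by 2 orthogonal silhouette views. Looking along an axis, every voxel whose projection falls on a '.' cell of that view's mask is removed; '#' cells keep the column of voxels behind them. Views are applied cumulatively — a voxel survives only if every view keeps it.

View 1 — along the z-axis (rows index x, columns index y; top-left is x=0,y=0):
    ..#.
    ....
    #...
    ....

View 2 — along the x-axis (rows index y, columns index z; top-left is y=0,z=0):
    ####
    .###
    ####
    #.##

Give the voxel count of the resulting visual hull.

initial block: 4^3 = 64
  1. axis=2 (XY plane), |mask|=2  ⇒  voxels=8
  2. axis=0 (YZ plane), |mask|=14  ⇒  voxels=8

remaining voxels: 8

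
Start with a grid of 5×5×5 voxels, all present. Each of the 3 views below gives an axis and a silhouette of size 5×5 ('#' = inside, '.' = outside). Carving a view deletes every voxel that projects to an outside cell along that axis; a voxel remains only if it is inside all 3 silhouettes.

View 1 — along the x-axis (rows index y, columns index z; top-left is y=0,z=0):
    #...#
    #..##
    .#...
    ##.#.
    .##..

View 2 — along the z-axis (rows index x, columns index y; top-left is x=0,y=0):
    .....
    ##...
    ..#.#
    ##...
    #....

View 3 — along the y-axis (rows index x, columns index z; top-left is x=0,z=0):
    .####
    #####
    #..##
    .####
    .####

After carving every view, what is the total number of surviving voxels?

9 voxels

before carving: 125 voxels (5×5×5)
[1] x-view keeps 11 columns → grid now 55
[2] z-view keeps 7 columns → grid now 15
[3] y-view keeps 20 columns → grid now 9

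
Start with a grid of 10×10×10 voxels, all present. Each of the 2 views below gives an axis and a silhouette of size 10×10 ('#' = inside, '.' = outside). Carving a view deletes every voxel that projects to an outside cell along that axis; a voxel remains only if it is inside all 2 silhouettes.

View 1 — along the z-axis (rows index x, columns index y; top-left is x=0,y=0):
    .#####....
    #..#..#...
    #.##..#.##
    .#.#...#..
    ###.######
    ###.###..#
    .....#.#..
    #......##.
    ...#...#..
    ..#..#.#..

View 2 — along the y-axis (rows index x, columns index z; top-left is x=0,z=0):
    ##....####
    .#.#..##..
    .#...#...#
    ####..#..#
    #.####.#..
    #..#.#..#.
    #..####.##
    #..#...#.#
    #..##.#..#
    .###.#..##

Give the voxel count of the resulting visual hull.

full grid |V| = 1000
[1] z-view keeps 43 columns → grid now 430
[2] y-view keeps 51 columns → grid now 214

voxel count = 214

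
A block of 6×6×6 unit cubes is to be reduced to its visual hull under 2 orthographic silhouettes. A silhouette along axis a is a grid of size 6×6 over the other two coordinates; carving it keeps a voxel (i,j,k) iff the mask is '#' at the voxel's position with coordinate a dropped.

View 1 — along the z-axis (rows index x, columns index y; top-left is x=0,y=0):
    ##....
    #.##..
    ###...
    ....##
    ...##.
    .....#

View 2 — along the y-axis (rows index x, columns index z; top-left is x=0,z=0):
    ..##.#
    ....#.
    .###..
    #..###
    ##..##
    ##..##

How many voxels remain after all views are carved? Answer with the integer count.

full grid |V| = 216
V1 z: intersect with XY mask (13 set) -- 78 left
V2 y: intersect with XZ mask (19 set) -- 38 left

38 voxels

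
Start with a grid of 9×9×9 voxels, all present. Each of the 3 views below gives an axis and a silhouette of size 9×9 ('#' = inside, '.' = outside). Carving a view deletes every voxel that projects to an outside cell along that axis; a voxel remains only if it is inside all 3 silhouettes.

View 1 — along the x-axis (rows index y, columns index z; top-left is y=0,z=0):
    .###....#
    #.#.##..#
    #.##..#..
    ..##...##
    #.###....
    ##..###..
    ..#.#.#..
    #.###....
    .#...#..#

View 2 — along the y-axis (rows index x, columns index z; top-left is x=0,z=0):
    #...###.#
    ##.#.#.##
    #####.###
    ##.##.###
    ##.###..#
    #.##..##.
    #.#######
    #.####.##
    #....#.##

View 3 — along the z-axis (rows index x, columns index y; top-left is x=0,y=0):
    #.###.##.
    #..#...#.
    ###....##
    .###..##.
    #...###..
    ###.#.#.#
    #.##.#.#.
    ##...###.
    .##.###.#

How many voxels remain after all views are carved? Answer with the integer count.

|visual hull| = 119

before carving: 729 voxels (9×9×9)
after view 1 [x-axis, 36 of 81 cells solid] → remaining = 324
after view 2 [y-axis, 56 of 81 cells solid] → remaining = 222
after view 3 [z-axis, 45 of 81 cells solid] → remaining = 119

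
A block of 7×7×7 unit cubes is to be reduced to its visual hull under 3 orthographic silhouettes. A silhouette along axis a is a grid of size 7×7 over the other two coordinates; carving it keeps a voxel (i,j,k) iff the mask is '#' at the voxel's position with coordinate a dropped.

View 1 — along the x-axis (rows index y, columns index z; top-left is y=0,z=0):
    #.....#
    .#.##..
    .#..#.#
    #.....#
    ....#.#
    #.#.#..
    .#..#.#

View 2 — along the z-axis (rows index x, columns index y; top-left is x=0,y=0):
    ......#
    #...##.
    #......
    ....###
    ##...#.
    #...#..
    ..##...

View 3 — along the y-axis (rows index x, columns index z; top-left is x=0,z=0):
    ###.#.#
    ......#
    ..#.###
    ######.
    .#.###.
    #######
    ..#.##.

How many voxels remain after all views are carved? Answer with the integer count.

21 voxels

initial block: 7^3 = 343
V1 x: intersect with YZ mask (18 set) -- 126 left
V2 z: intersect with XY mask (15 set) -- 37 left
V3 y: intersect with XZ mask (30 set) -- 21 left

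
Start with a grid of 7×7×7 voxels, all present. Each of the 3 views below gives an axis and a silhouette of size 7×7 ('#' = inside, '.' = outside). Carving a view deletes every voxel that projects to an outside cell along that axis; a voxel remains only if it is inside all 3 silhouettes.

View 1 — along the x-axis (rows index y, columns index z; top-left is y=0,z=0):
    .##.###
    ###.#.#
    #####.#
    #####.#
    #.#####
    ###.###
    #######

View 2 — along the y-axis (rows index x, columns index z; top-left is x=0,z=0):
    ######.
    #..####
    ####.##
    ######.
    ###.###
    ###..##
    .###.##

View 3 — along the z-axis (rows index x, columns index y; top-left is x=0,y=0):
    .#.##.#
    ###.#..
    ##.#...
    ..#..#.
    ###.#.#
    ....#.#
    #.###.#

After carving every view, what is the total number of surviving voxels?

start: 7×7×7 = 343 voxels
[1] x-view keeps 41 columns → grid now 287
[2] y-view keeps 39 columns → grid now 225
[3] z-view keeps 25 columns → grid now 114

remaining voxels: 114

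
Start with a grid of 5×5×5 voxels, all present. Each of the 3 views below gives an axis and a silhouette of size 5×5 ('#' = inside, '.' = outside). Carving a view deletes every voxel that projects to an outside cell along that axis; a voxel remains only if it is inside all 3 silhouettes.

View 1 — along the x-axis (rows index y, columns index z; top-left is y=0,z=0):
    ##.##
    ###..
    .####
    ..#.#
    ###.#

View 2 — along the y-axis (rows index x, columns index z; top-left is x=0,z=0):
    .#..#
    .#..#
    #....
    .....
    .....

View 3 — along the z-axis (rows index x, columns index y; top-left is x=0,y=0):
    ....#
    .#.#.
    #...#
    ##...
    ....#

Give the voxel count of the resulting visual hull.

start: 5×5×5 = 125 voxels
step 1: project along x, AND mask (17/25) → |grid| = 85
step 2: project along y, AND mask (5/25) → |grid| = 19
step 3: project along z, AND mask (8/25) → |grid| = 6

voxel count = 6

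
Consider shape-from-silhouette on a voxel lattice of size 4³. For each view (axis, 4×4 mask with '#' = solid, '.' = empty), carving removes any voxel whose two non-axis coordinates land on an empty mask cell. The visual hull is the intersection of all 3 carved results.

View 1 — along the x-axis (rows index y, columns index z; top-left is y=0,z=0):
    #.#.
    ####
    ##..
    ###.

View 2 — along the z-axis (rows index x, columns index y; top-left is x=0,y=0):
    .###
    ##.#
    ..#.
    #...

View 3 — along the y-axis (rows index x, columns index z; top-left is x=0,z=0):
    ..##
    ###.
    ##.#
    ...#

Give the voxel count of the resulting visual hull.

voxel count = 13

full grid |V| = 64
carve view 1 (along x, YZ-mask fill 11/16): 44 voxels remain
carve view 2 (along z, XY-mask fill 8/16): 22 voxels remain
carve view 3 (along y, XZ-mask fill 9/16): 13 voxels remain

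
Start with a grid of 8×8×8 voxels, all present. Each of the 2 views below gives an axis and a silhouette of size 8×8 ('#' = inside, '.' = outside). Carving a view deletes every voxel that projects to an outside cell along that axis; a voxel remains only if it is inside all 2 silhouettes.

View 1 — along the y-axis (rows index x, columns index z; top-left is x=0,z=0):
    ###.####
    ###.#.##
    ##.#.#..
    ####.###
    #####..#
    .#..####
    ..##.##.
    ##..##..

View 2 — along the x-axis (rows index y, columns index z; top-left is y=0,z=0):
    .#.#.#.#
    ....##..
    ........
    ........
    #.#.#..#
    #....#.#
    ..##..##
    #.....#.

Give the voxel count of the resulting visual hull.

101 voxels

start: 8×8×8 = 512 voxels
carve view 1 (along y, XZ-mask fill 43/64): 344 voxels remain
carve view 2 (along x, YZ-mask fill 19/64): 101 voxels remain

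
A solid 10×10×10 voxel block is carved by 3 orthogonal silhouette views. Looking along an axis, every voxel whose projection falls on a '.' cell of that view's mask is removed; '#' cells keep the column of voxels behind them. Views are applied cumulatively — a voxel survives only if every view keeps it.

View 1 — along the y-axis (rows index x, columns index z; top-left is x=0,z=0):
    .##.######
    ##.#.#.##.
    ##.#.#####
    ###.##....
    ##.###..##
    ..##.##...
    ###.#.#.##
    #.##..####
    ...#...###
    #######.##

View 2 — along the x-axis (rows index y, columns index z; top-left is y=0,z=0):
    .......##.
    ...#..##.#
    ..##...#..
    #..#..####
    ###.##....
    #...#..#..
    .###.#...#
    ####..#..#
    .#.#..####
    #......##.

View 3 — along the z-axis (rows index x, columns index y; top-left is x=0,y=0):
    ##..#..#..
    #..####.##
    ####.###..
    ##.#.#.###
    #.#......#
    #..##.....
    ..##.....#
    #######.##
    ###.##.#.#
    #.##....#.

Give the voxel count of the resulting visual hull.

voxel count = 137

full grid |V| = 1000
[1] y-view keeps 65 columns → grid now 650
[2] x-view keeps 43 columns → grid now 279
[3] z-view keeps 54 columns → grid now 137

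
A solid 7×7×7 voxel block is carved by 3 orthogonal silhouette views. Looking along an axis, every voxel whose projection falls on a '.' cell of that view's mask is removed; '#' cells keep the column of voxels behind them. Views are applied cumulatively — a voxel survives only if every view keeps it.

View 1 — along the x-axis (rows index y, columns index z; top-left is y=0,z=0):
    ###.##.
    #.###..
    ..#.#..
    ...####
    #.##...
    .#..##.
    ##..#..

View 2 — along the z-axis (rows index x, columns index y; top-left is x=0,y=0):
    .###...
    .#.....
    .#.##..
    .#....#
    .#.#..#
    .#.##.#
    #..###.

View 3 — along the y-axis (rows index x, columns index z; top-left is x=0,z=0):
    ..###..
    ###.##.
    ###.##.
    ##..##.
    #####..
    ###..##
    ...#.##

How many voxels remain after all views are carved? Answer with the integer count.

|visual hull| = 45

before carving: 343 voxels (7×7×7)
step 1: project along x, AND mask (24/49) → |grid| = 168
step 2: project along z, AND mask (20/49) → |grid| = 72
step 3: project along y, AND mask (30/49) → |grid| = 45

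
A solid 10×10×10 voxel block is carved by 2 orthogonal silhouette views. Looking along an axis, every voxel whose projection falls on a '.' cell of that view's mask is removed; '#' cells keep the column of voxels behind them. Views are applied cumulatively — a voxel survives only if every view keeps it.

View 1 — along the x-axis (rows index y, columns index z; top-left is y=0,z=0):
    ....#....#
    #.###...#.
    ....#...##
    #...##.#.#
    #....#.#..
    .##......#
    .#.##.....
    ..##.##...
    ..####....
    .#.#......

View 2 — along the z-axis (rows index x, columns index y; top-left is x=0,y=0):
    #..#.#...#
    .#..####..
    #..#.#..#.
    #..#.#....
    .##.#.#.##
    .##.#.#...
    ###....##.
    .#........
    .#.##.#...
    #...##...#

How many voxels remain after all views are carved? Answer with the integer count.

137 voxels

start: 10×10×10 = 1000 voxels
after view 1 [x-axis, 34 of 100 cells solid] → remaining = 340
after view 2 [z-axis, 40 of 100 cells solid] → remaining = 137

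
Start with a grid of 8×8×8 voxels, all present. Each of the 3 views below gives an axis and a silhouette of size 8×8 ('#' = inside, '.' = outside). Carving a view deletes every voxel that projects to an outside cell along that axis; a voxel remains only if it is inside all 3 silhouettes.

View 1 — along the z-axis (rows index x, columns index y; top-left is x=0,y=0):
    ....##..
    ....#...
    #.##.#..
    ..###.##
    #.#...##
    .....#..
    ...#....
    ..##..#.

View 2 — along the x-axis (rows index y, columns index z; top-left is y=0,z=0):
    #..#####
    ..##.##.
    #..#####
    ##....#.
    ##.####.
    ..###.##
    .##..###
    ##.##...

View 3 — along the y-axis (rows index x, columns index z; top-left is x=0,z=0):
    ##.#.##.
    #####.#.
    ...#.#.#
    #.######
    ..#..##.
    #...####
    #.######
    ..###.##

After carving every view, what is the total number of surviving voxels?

remaining voxels: 60

start: 8×8×8 = 512 voxels
  1. axis=2 (XY plane), |mask|=21  ⇒  voxels=168
  2. axis=0 (YZ plane), |mask|=39  ⇒  voxels=104
  3. axis=1 (XZ plane), |mask|=41  ⇒  voxels=60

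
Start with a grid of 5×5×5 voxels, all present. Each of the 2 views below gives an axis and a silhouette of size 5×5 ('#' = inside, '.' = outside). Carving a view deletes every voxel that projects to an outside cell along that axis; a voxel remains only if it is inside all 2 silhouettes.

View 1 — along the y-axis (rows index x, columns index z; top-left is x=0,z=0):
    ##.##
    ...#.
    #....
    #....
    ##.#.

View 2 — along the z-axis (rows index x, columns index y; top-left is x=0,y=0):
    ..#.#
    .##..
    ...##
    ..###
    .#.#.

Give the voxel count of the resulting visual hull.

|visual hull| = 21

start: 5×5×5 = 125 voxels
V1 y: intersect with XZ mask (10 set) -- 50 left
V2 z: intersect with XY mask (11 set) -- 21 left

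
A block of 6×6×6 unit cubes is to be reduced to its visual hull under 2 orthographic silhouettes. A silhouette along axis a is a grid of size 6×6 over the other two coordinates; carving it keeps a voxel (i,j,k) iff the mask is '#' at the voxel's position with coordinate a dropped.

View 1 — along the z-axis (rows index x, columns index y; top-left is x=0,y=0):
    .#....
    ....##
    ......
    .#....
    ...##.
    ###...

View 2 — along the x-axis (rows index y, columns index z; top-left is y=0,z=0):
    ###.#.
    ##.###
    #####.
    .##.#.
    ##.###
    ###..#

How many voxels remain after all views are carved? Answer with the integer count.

remaining voxels: 41

full grid |V| = 216
V1 z: intersect with XY mask (9 set) -- 54 left
V2 x: intersect with YZ mask (26 set) -- 41 left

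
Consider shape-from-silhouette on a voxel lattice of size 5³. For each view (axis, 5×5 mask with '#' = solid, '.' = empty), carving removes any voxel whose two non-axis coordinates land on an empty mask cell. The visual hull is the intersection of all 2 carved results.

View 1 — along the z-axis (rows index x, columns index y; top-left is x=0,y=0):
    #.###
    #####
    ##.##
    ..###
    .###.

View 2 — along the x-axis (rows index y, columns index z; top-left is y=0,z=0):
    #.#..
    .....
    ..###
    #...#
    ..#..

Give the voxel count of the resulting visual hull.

start: 5×5×5 = 125 voxels
after view 1 [z-axis, 19 of 25 cells solid] → remaining = 95
after view 2 [x-axis, 8 of 25 cells solid] → remaining = 32

remaining voxels: 32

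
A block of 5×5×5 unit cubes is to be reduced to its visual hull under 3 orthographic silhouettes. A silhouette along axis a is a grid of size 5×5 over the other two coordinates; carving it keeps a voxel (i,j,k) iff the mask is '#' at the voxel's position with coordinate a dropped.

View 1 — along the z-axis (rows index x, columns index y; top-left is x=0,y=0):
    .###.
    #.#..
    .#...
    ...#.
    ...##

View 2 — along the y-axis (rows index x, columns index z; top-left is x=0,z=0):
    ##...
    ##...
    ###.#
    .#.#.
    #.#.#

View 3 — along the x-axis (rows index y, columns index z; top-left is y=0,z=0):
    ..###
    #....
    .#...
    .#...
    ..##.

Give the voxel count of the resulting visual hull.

full grid |V| = 125
carve view 1 (along z, XY-mask fill 9/25): 45 voxels remain
carve view 2 (along y, XZ-mask fill 13/25): 22 voxels remain
carve view 3 (along x, YZ-mask fill 8/25): 7 voxels remain

7 voxels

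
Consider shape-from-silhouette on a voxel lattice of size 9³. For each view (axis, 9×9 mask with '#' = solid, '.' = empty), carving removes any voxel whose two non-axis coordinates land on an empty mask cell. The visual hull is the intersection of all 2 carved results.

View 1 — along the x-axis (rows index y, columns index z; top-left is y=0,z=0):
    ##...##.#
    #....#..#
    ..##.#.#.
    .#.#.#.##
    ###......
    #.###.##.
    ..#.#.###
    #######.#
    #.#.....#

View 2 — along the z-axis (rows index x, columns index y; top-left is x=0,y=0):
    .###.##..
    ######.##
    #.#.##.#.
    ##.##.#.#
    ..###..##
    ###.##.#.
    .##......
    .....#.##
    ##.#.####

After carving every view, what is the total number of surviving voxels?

remaining voxels: 221

full grid |V| = 729
carve view 1 (along x, YZ-mask fill 42/81): 378 voxels remain
carve view 2 (along z, XY-mask fill 47/81): 221 voxels remain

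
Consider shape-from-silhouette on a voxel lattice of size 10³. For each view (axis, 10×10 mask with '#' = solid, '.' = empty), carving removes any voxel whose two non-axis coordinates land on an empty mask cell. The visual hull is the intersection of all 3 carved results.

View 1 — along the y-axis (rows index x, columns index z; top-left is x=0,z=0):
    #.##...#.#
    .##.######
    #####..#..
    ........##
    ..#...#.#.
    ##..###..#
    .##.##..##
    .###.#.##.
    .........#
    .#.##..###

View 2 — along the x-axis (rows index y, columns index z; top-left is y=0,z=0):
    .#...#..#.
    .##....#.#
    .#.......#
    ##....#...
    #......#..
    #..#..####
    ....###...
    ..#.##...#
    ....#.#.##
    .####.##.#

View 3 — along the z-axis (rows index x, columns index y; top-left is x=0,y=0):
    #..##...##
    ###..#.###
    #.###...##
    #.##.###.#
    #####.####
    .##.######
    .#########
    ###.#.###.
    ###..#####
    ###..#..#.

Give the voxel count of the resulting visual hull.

remaining voxels: 136

before carving: 1000 voxels (10×10×10)
  1. axis=1 (XZ plane), |mask|=49  ⇒  voxels=490
  2. axis=0 (YZ plane), |mask|=38  ⇒  voxels=192
  3. axis=2 (XY plane), |mask|=71  ⇒  voxels=136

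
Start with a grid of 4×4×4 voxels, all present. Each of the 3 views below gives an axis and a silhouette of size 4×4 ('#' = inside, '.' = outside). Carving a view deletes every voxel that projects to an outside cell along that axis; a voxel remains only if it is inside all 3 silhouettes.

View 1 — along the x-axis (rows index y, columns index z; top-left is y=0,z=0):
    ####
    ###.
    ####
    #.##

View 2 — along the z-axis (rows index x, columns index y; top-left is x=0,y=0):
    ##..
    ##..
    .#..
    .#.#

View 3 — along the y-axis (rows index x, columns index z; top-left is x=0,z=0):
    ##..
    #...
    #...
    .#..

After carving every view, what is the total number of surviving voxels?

initial block: 4^3 = 64
after view 1 [x-axis, 14 of 16 cells solid] → remaining = 56
after view 2 [z-axis, 7 of 16 cells solid] → remaining = 23
after view 3 [y-axis, 5 of 16 cells solid] → remaining = 8

|visual hull| = 8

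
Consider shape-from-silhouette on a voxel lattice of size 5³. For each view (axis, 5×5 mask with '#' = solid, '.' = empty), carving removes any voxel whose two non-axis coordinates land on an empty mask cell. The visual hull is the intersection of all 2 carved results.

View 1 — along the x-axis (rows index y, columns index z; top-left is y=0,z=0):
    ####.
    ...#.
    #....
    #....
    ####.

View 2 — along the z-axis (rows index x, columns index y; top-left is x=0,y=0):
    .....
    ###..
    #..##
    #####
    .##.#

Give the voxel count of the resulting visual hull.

voxel count = 32

initial block: 5^3 = 125
[1] x-view keeps 11 columns → grid now 55
[2] z-view keeps 14 columns → grid now 32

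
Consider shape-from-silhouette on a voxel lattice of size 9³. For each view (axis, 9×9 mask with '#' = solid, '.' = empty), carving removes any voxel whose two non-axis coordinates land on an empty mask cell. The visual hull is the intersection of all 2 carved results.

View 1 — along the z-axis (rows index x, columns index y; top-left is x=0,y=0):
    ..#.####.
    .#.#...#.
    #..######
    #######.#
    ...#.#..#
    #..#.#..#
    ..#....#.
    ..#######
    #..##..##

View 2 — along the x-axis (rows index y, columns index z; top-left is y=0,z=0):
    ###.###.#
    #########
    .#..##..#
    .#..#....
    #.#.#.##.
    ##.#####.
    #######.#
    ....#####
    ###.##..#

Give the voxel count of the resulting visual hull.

|visual hull| = 241

full grid |V| = 729
carve view 1 (along z, XY-mask fill 44/81): 396 voxels remain
carve view 2 (along x, YZ-mask fill 53/81): 241 voxels remain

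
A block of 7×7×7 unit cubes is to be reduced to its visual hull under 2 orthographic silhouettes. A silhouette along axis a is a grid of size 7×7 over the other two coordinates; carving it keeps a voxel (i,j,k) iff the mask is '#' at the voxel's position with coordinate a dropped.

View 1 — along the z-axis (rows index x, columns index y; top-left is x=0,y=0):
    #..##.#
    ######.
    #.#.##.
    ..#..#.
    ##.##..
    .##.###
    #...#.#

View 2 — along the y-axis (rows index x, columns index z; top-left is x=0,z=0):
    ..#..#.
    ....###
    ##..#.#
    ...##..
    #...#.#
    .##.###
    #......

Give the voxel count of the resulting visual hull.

before carving: 343 voxels (7×7×7)
after view 1 [z-axis, 28 of 49 cells solid] → remaining = 196
after view 2 [y-axis, 20 of 49 cells solid] → remaining = 86

voxel count = 86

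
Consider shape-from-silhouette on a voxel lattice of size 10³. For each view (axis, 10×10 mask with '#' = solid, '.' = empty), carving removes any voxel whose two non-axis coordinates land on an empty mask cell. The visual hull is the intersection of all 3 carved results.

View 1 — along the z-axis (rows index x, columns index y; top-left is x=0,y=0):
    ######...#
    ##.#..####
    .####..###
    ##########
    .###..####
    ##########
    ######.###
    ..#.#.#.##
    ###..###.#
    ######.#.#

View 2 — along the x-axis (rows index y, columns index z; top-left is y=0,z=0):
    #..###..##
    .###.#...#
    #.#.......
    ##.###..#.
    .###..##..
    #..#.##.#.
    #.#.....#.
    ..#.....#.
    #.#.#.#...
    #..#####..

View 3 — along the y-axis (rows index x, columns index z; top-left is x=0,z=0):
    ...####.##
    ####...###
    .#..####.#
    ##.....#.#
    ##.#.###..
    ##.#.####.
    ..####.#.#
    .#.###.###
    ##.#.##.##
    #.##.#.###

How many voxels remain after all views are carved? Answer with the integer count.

remaining voxels: 204

start: 10×10×10 = 1000 voxels
V1 z: intersect with XY mask (77 set) -- 770 left
V2 x: intersect with YZ mask (44 set) -- 340 left
V3 y: intersect with XZ mask (63 set) -- 204 left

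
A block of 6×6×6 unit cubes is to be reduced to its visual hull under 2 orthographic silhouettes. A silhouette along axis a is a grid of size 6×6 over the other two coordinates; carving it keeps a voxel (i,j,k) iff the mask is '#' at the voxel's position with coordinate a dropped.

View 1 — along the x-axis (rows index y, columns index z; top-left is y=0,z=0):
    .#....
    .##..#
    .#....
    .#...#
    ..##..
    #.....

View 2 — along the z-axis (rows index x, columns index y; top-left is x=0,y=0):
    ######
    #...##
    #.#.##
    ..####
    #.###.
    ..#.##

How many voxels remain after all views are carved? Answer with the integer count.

before carving: 216 voxels (6×6×6)
  1. axis=0 (YZ plane), |mask|=10  ⇒  voxels=60
  2. axis=2 (XY plane), |mask|=24  ⇒  voxels=35

|visual hull| = 35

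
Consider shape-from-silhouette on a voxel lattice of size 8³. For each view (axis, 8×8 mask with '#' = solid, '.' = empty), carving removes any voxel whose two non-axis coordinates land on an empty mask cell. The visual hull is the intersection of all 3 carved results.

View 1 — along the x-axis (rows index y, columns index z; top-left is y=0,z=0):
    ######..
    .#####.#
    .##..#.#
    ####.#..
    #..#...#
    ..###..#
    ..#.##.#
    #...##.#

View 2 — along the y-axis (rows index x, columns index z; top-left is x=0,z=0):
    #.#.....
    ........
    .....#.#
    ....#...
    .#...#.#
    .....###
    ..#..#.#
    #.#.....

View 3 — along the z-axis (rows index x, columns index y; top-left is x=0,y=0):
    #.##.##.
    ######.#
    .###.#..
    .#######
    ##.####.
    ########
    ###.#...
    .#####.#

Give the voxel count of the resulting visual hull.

before carving: 512 voxels (8×8×8)
[1] x-view keeps 36 columns → grid now 288
[2] y-view keeps 16 columns → grid now 83
[3] z-view keeps 47 columns → grid now 56

|visual hull| = 56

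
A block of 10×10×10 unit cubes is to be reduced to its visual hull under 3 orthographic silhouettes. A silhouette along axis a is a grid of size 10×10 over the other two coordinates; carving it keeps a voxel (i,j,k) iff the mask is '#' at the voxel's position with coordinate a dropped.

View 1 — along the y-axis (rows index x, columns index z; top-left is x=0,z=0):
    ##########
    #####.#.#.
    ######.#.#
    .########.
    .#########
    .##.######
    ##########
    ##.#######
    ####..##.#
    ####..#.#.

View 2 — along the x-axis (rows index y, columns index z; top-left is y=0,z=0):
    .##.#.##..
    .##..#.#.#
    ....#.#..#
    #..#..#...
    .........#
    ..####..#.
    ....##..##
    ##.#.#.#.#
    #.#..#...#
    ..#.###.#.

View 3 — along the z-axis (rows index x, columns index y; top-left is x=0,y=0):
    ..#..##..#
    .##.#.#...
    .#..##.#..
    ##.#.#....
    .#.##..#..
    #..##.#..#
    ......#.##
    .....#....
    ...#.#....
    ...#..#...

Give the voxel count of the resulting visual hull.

start: 10×10×10 = 1000 voxels
V1 y: intersect with XZ mask (82 set) -- 820 left
V2 x: intersect with YZ mask (41 set) -- 331 left
V3 z: intersect with XY mask (33 set) -- 110 left

remaining voxels: 110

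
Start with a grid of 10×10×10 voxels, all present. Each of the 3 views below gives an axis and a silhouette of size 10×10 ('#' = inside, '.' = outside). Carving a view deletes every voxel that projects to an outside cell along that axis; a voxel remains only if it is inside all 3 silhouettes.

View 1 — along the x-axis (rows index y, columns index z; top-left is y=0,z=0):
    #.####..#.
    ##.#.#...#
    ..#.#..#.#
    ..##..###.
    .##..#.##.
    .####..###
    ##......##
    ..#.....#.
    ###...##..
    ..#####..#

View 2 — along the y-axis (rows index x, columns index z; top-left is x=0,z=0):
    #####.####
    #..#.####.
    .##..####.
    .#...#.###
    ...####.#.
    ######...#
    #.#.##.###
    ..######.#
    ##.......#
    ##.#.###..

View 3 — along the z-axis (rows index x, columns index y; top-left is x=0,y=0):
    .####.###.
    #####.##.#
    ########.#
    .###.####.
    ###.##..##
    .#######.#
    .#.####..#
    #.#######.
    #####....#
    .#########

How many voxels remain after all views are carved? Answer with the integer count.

full grid |V| = 1000
  1. axis=0 (YZ plane), |mask|=49  ⇒  voxels=490
  2. axis=1 (XZ plane), |mask|=61  ⇒  voxels=295
  3. axis=2 (XY plane), |mask|=75  ⇒  voxels=214

214 voxels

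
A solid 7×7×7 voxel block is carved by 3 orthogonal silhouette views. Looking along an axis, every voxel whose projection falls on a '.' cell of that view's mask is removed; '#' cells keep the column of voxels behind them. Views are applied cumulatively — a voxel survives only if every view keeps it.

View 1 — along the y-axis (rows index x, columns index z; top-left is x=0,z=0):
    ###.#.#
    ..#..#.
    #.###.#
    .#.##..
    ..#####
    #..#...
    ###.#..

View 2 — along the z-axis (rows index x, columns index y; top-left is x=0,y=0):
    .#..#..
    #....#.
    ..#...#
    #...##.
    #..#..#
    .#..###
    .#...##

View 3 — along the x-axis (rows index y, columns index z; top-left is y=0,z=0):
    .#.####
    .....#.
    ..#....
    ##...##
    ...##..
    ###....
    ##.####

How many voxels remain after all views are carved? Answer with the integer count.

34 voxels

start: 7×7×7 = 343 voxels
step 1: project along y, AND mask (26/49) → |grid| = 182
step 2: project along z, AND mask (19/49) → |grid| = 68
step 3: project along x, AND mask (22/49) → |grid| = 34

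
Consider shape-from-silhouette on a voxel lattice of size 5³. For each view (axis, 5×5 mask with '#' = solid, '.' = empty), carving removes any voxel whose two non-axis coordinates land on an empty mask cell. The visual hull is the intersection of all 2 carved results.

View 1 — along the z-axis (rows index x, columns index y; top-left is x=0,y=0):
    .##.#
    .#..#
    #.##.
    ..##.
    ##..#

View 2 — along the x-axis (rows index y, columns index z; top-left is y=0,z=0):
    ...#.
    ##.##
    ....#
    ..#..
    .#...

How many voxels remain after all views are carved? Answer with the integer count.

start: 5×5×5 = 125 voxels
carve view 1 (along z, XY-mask fill 13/25): 65 voxels remain
carve view 2 (along x, YZ-mask fill 8/25): 22 voxels remain

remaining voxels: 22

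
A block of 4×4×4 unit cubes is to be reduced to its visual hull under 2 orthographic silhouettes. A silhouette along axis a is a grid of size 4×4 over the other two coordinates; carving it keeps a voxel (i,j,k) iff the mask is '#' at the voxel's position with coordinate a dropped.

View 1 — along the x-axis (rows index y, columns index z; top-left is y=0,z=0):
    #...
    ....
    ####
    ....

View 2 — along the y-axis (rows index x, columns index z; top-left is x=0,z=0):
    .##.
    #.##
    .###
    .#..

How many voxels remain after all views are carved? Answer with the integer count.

voxel count = 10

start: 4×4×4 = 64 voxels
  1. axis=0 (YZ plane), |mask|=5  ⇒  voxels=20
  2. axis=1 (XZ plane), |mask|=9  ⇒  voxels=10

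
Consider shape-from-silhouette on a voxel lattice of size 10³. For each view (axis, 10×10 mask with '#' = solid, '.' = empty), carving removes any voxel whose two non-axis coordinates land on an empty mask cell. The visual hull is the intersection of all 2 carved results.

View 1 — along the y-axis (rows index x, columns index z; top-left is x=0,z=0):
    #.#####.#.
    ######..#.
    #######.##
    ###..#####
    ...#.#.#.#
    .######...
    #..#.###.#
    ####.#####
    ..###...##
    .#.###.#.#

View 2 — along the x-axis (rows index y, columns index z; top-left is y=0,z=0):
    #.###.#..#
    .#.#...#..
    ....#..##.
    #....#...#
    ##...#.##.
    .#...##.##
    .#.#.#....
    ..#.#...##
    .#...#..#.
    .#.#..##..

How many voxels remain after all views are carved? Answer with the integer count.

voxel count = 263

before carving: 1000 voxels (10×10×10)
  1. axis=1 (XZ plane), |mask|=67  ⇒  voxels=670
  2. axis=0 (YZ plane), |mask|=39  ⇒  voxels=263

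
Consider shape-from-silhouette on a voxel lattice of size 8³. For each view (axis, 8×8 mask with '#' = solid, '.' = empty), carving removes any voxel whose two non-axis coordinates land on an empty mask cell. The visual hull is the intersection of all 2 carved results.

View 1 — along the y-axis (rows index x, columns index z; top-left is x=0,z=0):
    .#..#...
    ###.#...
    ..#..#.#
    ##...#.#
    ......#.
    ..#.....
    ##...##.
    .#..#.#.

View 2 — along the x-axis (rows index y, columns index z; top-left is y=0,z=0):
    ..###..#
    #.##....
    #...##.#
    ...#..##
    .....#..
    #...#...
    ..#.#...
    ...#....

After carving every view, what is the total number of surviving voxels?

voxel count = 45

start: 8×8×8 = 512 voxels
after view 1 [y-axis, 22 of 64 cells solid] → remaining = 176
after view 2 [x-axis, 20 of 64 cells solid] → remaining = 45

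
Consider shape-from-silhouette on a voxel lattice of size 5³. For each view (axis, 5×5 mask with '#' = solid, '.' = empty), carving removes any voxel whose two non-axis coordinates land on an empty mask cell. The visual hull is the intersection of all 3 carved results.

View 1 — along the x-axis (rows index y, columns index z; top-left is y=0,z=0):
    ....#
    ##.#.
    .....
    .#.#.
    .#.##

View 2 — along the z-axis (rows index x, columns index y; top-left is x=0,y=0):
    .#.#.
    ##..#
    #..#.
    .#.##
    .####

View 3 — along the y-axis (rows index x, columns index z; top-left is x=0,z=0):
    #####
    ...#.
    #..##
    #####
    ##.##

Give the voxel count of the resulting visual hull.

before carving: 125 voxels (5×5×5)
V1 x: intersect with YZ mask (9 set) -- 45 left
V2 z: intersect with XY mask (14 set) -- 31 left
V3 y: intersect with XZ mask (18 set) -- 25 left

remaining voxels: 25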